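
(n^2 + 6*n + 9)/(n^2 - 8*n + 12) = (n^2 + 6*n + 9)/(n^2 - 8*n + 12)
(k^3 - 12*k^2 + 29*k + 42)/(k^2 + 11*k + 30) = (k^3 - 12*k^2 + 29*k + 42)/(k^2 + 11*k + 30)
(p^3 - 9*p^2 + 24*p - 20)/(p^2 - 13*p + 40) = (p^2 - 4*p + 4)/(p - 8)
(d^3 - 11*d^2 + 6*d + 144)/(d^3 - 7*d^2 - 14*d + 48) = (d - 6)/(d - 2)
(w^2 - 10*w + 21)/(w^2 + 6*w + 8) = (w^2 - 10*w + 21)/(w^2 + 6*w + 8)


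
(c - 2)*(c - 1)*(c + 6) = c^3 + 3*c^2 - 16*c + 12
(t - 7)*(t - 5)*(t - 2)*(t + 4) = t^4 - 10*t^3 + 3*t^2 + 166*t - 280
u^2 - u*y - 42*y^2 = (u - 7*y)*(u + 6*y)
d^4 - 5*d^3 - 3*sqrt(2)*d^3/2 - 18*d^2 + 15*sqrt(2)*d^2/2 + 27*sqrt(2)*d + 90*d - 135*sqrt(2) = (d - 5)*(d - 3*sqrt(2))*(d - 3*sqrt(2)/2)*(d + 3*sqrt(2))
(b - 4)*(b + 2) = b^2 - 2*b - 8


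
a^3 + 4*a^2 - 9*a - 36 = (a - 3)*(a + 3)*(a + 4)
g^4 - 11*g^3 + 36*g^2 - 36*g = g*(g - 6)*(g - 3)*(g - 2)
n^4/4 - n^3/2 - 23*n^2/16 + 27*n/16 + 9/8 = (n/4 + 1/2)*(n - 3)*(n - 3/2)*(n + 1/2)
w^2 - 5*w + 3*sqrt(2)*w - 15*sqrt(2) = (w - 5)*(w + 3*sqrt(2))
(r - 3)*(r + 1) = r^2 - 2*r - 3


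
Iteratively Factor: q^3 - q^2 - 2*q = (q - 2)*(q^2 + q) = q*(q - 2)*(q + 1)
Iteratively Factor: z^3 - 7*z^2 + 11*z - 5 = (z - 1)*(z^2 - 6*z + 5) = (z - 5)*(z - 1)*(z - 1)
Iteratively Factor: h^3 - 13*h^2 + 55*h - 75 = (h - 5)*(h^2 - 8*h + 15) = (h - 5)^2*(h - 3)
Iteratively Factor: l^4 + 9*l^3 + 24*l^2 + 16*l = (l)*(l^3 + 9*l^2 + 24*l + 16) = l*(l + 4)*(l^2 + 5*l + 4) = l*(l + 4)^2*(l + 1)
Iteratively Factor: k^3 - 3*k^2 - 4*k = (k + 1)*(k^2 - 4*k) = k*(k + 1)*(k - 4)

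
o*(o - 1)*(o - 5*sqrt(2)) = o^3 - 5*sqrt(2)*o^2 - o^2 + 5*sqrt(2)*o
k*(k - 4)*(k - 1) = k^3 - 5*k^2 + 4*k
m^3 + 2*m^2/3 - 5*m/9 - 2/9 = (m - 2/3)*(m + 1/3)*(m + 1)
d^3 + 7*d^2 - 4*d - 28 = (d - 2)*(d + 2)*(d + 7)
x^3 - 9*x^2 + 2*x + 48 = (x - 8)*(x - 3)*(x + 2)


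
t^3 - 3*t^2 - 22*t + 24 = (t - 6)*(t - 1)*(t + 4)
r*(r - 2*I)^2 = r^3 - 4*I*r^2 - 4*r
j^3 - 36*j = j*(j - 6)*(j + 6)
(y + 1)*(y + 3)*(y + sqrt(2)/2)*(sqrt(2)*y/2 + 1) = sqrt(2)*y^4/2 + 3*y^3/2 + 2*sqrt(2)*y^3 + 2*sqrt(2)*y^2 + 6*y^2 + 2*sqrt(2)*y + 9*y/2 + 3*sqrt(2)/2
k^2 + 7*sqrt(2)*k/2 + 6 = (k + 3*sqrt(2)/2)*(k + 2*sqrt(2))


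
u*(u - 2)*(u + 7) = u^3 + 5*u^2 - 14*u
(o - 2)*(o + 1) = o^2 - o - 2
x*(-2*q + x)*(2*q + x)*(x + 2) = -4*q^2*x^2 - 8*q^2*x + x^4 + 2*x^3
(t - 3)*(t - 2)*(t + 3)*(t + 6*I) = t^4 - 2*t^3 + 6*I*t^3 - 9*t^2 - 12*I*t^2 + 18*t - 54*I*t + 108*I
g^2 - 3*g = g*(g - 3)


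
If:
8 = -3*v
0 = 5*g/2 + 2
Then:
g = -4/5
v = -8/3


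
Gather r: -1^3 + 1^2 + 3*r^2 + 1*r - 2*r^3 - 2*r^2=-2*r^3 + r^2 + r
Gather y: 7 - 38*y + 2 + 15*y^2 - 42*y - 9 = 15*y^2 - 80*y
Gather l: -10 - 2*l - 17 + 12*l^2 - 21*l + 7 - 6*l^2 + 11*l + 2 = 6*l^2 - 12*l - 18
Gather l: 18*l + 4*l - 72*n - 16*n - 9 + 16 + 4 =22*l - 88*n + 11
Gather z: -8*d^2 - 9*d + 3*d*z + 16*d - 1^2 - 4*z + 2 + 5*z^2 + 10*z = -8*d^2 + 7*d + 5*z^2 + z*(3*d + 6) + 1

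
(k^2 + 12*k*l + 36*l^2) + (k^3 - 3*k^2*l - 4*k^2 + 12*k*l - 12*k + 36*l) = k^3 - 3*k^2*l - 3*k^2 + 24*k*l - 12*k + 36*l^2 + 36*l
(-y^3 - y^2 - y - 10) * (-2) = 2*y^3 + 2*y^2 + 2*y + 20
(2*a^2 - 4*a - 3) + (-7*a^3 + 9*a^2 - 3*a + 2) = -7*a^3 + 11*a^2 - 7*a - 1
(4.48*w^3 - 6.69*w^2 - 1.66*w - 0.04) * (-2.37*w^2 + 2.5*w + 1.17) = -10.6176*w^5 + 27.0553*w^4 - 7.5492*w^3 - 11.8825*w^2 - 2.0422*w - 0.0468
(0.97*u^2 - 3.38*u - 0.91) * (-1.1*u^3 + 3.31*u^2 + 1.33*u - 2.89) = -1.067*u^5 + 6.9287*u^4 - 8.8967*u^3 - 10.3108*u^2 + 8.5579*u + 2.6299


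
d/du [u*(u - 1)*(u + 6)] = 3*u^2 + 10*u - 6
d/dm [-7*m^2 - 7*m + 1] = -14*m - 7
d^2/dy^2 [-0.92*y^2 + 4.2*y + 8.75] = -1.84000000000000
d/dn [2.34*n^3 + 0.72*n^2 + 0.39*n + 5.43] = 7.02*n^2 + 1.44*n + 0.39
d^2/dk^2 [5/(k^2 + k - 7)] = 10*(-k^2 - k + (2*k + 1)^2 + 7)/(k^2 + k - 7)^3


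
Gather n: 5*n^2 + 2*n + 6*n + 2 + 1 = 5*n^2 + 8*n + 3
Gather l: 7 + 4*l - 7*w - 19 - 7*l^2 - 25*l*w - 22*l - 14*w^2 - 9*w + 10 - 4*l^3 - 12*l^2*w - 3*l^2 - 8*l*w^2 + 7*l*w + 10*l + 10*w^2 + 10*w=-4*l^3 + l^2*(-12*w - 10) + l*(-8*w^2 - 18*w - 8) - 4*w^2 - 6*w - 2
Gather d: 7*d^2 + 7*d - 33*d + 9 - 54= 7*d^2 - 26*d - 45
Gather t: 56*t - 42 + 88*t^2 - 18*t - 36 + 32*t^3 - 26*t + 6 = 32*t^3 + 88*t^2 + 12*t - 72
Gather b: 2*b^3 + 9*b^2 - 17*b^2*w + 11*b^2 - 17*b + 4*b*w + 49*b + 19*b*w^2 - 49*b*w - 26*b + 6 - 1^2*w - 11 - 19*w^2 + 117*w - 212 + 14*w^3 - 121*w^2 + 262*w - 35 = 2*b^3 + b^2*(20 - 17*w) + b*(19*w^2 - 45*w + 6) + 14*w^3 - 140*w^2 + 378*w - 252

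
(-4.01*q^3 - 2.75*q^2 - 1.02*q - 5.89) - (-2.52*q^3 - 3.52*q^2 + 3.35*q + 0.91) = -1.49*q^3 + 0.77*q^2 - 4.37*q - 6.8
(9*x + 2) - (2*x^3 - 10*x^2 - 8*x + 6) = -2*x^3 + 10*x^2 + 17*x - 4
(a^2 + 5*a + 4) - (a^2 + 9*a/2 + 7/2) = a/2 + 1/2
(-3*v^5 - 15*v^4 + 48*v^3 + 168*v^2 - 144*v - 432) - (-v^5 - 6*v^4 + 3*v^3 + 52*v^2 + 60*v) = -2*v^5 - 9*v^4 + 45*v^3 + 116*v^2 - 204*v - 432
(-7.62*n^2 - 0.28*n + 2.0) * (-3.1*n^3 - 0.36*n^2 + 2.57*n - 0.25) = 23.622*n^5 + 3.6112*n^4 - 25.6826*n^3 + 0.4654*n^2 + 5.21*n - 0.5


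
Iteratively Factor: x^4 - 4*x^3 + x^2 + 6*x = (x - 3)*(x^3 - x^2 - 2*x) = x*(x - 3)*(x^2 - x - 2) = x*(x - 3)*(x + 1)*(x - 2)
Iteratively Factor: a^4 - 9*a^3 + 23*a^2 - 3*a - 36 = (a + 1)*(a^3 - 10*a^2 + 33*a - 36) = (a - 3)*(a + 1)*(a^2 - 7*a + 12) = (a - 3)^2*(a + 1)*(a - 4)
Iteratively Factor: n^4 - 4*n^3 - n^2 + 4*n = (n)*(n^3 - 4*n^2 - n + 4) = n*(n - 1)*(n^2 - 3*n - 4) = n*(n - 1)*(n + 1)*(n - 4)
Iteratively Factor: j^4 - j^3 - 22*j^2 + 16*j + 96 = (j - 4)*(j^3 + 3*j^2 - 10*j - 24) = (j - 4)*(j + 2)*(j^2 + j - 12) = (j - 4)*(j - 3)*(j + 2)*(j + 4)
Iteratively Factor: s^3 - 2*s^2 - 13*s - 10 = (s - 5)*(s^2 + 3*s + 2) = (s - 5)*(s + 1)*(s + 2)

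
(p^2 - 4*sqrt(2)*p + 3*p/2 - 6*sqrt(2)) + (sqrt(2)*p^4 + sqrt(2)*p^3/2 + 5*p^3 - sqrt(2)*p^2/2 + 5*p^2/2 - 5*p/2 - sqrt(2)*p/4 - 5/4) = sqrt(2)*p^4 + sqrt(2)*p^3/2 + 5*p^3 - sqrt(2)*p^2/2 + 7*p^2/2 - 17*sqrt(2)*p/4 - p - 6*sqrt(2) - 5/4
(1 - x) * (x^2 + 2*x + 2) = -x^3 - x^2 + 2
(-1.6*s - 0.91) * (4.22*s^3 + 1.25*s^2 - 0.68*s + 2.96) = -6.752*s^4 - 5.8402*s^3 - 0.0494999999999999*s^2 - 4.1172*s - 2.6936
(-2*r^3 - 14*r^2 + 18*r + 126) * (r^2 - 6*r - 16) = -2*r^5 - 2*r^4 + 134*r^3 + 242*r^2 - 1044*r - 2016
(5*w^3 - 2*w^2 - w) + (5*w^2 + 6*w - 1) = 5*w^3 + 3*w^2 + 5*w - 1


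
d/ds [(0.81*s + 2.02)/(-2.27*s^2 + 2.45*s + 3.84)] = (1.8387*s^2 + 9.1708*s - 1.8386)/(5.1529*s^4 - 11.123*s^3 - 11.4311*s^2 + 18.816*s + 14.7456)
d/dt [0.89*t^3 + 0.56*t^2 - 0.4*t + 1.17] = 2.67*t^2 + 1.12*t - 0.4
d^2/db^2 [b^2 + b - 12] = 2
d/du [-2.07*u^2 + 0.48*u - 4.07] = 0.48 - 4.14*u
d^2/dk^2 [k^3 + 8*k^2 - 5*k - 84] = 6*k + 16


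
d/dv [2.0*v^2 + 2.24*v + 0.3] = 4.0*v + 2.24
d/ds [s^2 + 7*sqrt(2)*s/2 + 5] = 2*s + 7*sqrt(2)/2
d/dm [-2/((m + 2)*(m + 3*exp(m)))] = 2*(m + (m + 2)*(3*exp(m) + 1) + 3*exp(m))/((m + 2)^2*(m + 3*exp(m))^2)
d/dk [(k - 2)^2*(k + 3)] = (k - 2)*(3*k + 4)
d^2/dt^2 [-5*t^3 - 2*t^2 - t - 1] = -30*t - 4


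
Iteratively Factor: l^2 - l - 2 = (l - 2)*(l + 1)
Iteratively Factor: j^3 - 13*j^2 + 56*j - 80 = (j - 5)*(j^2 - 8*j + 16) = (j - 5)*(j - 4)*(j - 4)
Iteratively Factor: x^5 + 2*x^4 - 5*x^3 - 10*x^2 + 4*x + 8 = (x - 1)*(x^4 + 3*x^3 - 2*x^2 - 12*x - 8) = (x - 1)*(x + 1)*(x^3 + 2*x^2 - 4*x - 8) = (x - 2)*(x - 1)*(x + 1)*(x^2 + 4*x + 4) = (x - 2)*(x - 1)*(x + 1)*(x + 2)*(x + 2)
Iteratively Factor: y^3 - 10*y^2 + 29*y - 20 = (y - 5)*(y^2 - 5*y + 4) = (y - 5)*(y - 4)*(y - 1)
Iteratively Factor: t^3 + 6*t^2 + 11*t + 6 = (t + 3)*(t^2 + 3*t + 2) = (t + 1)*(t + 3)*(t + 2)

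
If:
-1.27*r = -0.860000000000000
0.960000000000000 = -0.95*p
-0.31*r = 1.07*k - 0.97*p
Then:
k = -1.11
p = -1.01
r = 0.68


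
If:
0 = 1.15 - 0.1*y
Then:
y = 11.50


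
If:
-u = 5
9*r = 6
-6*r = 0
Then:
No Solution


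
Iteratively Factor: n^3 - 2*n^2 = (n)*(n^2 - 2*n) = n^2*(n - 2)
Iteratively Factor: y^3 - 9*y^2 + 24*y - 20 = (y - 2)*(y^2 - 7*y + 10) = (y - 2)^2*(y - 5)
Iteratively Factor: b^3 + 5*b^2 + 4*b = (b)*(b^2 + 5*b + 4) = b*(b + 4)*(b + 1)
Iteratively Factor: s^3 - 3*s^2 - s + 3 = (s - 1)*(s^2 - 2*s - 3) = (s - 1)*(s + 1)*(s - 3)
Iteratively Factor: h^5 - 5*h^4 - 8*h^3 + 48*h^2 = (h - 4)*(h^4 - h^3 - 12*h^2) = h*(h - 4)*(h^3 - h^2 - 12*h) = h*(h - 4)^2*(h^2 + 3*h) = h^2*(h - 4)^2*(h + 3)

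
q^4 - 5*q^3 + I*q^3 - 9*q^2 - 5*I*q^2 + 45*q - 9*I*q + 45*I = (q - 5)*(q - 3)*(q + 3)*(q + I)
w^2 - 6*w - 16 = (w - 8)*(w + 2)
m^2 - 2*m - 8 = (m - 4)*(m + 2)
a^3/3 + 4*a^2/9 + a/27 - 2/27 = (a/3 + 1/3)*(a - 1/3)*(a + 2/3)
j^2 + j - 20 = (j - 4)*(j + 5)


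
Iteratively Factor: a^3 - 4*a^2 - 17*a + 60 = (a - 5)*(a^2 + a - 12) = (a - 5)*(a + 4)*(a - 3)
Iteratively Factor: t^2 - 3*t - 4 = (t + 1)*(t - 4)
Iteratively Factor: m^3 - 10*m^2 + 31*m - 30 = (m - 2)*(m^2 - 8*m + 15) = (m - 5)*(m - 2)*(m - 3)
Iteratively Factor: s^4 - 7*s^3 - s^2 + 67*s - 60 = (s - 1)*(s^3 - 6*s^2 - 7*s + 60) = (s - 5)*(s - 1)*(s^2 - s - 12) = (s - 5)*(s - 1)*(s + 3)*(s - 4)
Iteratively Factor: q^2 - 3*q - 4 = (q - 4)*(q + 1)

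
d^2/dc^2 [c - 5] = 0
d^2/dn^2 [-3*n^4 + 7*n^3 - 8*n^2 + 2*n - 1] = -36*n^2 + 42*n - 16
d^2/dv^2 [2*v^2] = 4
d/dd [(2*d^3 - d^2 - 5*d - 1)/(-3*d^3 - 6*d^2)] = (-5*d^3 - 10*d^2 - 13*d - 4)/(3*d^3*(d^2 + 4*d + 4))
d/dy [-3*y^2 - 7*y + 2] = -6*y - 7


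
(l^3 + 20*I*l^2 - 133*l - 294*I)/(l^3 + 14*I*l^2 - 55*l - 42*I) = (l + 7*I)/(l + I)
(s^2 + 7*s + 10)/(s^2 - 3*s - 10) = (s + 5)/(s - 5)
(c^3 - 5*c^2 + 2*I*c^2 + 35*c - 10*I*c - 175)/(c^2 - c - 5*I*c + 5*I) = (c^2 + c*(-5 + 7*I) - 35*I)/(c - 1)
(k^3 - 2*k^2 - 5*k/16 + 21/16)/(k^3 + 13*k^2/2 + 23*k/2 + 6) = (16*k^3 - 32*k^2 - 5*k + 21)/(8*(2*k^3 + 13*k^2 + 23*k + 12))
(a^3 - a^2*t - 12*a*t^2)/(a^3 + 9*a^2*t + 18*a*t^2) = (a - 4*t)/(a + 6*t)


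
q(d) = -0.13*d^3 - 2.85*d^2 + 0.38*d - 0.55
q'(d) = -0.39*d^2 - 5.7*d + 0.38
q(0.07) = -0.54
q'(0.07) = -0.02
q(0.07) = -0.54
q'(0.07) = -0.02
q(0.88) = -2.51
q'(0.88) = -4.94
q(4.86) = -80.94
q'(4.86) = -36.53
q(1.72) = -8.99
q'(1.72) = -10.58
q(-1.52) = -7.26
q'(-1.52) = 8.14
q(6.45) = -151.55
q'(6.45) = -52.61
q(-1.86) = -10.28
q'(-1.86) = 9.63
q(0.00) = -0.55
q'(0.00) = 0.38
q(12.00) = -631.03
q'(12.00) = -124.18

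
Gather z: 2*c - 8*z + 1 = 2*c - 8*z + 1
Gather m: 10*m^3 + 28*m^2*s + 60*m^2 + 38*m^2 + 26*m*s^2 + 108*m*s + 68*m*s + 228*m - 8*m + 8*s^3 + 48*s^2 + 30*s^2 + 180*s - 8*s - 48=10*m^3 + m^2*(28*s + 98) + m*(26*s^2 + 176*s + 220) + 8*s^3 + 78*s^2 + 172*s - 48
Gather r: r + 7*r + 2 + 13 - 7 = 8*r + 8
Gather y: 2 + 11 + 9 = 22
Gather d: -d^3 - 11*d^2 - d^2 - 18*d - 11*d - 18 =-d^3 - 12*d^2 - 29*d - 18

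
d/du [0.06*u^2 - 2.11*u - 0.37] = 0.12*u - 2.11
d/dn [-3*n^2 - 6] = -6*n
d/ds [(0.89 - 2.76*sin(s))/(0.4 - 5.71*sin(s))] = 3.9779*cos(s)/(5.71*sin(s) - 0.4)^2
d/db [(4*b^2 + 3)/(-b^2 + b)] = (4*b^2 + 6*b - 3)/(b^2*(b^2 - 2*b + 1))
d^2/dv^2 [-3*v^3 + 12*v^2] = 24 - 18*v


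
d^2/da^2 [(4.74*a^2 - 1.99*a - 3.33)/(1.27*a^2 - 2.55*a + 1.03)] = (7.105427357601e-15*a^4 + 24.281638*a^3 - 69.428106*a^2 + 80.323944*a - 34.990842)/(2.048383*a^6 - 12.338685*a^5 + 29.758386*a^4 - 36.595305*a^3 + 24.134754*a^2 - 8.115885*a + 1.092727)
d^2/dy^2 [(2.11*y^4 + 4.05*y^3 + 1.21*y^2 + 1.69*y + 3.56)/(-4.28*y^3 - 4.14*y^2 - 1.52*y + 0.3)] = (54.319512*y^6 - 123.584784*y^5 - 990.932424*y^4 - 1065.130816*y^3 - 531.315912*y^2 - 176.621328*y - 27.052168)/(78.402752*y^9 + 227.514528*y^8 + 303.604368*y^7 + 216.070488*y^6 + 75.927552*y^5 + 1.559448*y^4 - 6.659632*y^3 - 0.96156*y^2 + 0.4104*y - 0.027)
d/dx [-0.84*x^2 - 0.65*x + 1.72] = -1.68*x - 0.65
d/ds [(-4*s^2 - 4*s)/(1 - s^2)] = -4/(s^2 - 2*s + 1)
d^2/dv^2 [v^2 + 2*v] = 2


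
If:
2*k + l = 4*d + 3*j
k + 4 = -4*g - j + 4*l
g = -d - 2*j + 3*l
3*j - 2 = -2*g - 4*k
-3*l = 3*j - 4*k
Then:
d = -23/72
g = -11/8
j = 29/36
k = 7/12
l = -1/36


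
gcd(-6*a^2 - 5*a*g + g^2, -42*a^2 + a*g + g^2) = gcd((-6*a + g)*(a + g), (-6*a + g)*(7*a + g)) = 6*a - g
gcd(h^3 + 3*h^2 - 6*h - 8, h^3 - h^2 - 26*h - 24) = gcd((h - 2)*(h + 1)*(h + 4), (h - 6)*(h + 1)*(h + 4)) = h^2 + 5*h + 4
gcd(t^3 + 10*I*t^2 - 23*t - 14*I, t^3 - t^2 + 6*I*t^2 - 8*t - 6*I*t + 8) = t + 2*I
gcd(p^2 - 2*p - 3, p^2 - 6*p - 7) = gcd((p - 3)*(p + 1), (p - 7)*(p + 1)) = p + 1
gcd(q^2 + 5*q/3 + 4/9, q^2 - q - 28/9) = q + 4/3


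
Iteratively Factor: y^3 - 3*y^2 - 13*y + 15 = (y + 3)*(y^2 - 6*y + 5) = (y - 5)*(y + 3)*(y - 1)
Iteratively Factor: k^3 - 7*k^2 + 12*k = (k)*(k^2 - 7*k + 12) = k*(k - 4)*(k - 3)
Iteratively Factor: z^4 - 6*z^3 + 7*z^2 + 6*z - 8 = (z + 1)*(z^3 - 7*z^2 + 14*z - 8) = (z - 4)*(z + 1)*(z^2 - 3*z + 2) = (z - 4)*(z - 1)*(z + 1)*(z - 2)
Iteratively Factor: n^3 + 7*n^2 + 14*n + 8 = (n + 4)*(n^2 + 3*n + 2) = (n + 1)*(n + 4)*(n + 2)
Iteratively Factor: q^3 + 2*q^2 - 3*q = (q)*(q^2 + 2*q - 3) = q*(q - 1)*(q + 3)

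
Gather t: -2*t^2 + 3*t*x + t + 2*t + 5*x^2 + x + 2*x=-2*t^2 + t*(3*x + 3) + 5*x^2 + 3*x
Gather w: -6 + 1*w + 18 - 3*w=12 - 2*w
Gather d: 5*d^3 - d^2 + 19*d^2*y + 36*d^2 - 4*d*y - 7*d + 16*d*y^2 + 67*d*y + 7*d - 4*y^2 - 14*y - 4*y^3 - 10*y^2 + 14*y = 5*d^3 + d^2*(19*y + 35) + d*(16*y^2 + 63*y) - 4*y^3 - 14*y^2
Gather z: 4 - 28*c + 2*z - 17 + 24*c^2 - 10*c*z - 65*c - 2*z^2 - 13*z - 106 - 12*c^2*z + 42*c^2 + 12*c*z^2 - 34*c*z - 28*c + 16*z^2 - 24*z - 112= 66*c^2 - 121*c + z^2*(12*c + 14) + z*(-12*c^2 - 44*c - 35) - 231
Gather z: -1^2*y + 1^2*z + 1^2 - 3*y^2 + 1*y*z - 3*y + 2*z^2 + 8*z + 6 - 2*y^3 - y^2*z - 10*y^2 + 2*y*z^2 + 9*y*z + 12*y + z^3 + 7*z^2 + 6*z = -2*y^3 - 13*y^2 + 8*y + z^3 + z^2*(2*y + 9) + z*(-y^2 + 10*y + 15) + 7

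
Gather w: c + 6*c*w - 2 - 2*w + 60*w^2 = c + 60*w^2 + w*(6*c - 2) - 2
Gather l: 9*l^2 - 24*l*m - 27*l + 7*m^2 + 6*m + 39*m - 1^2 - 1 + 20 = 9*l^2 + l*(-24*m - 27) + 7*m^2 + 45*m + 18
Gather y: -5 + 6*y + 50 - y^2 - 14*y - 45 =-y^2 - 8*y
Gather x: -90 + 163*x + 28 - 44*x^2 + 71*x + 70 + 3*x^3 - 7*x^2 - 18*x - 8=3*x^3 - 51*x^2 + 216*x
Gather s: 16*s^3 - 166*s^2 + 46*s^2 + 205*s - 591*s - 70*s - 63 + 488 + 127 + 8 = 16*s^3 - 120*s^2 - 456*s + 560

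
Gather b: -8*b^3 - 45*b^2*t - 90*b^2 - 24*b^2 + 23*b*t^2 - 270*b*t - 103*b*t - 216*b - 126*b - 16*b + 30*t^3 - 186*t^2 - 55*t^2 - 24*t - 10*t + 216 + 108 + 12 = -8*b^3 + b^2*(-45*t - 114) + b*(23*t^2 - 373*t - 358) + 30*t^3 - 241*t^2 - 34*t + 336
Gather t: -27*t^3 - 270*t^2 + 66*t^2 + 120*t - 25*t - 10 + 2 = -27*t^3 - 204*t^2 + 95*t - 8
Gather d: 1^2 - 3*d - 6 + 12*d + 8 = 9*d + 3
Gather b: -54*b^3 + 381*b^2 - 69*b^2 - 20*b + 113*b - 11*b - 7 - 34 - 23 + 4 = -54*b^3 + 312*b^2 + 82*b - 60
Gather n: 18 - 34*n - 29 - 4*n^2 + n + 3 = -4*n^2 - 33*n - 8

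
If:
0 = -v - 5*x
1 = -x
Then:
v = 5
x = -1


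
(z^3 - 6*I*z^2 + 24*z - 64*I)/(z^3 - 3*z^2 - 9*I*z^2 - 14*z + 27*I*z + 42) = (z^2 - 4*I*z + 32)/(z^2 - z*(3 + 7*I) + 21*I)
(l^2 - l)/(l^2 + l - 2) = l/(l + 2)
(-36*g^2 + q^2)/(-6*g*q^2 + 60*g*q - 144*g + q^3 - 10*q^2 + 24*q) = (6*g + q)/(q^2 - 10*q + 24)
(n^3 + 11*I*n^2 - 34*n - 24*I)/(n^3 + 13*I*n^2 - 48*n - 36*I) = (n + 4*I)/(n + 6*I)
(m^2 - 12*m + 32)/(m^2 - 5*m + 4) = (m - 8)/(m - 1)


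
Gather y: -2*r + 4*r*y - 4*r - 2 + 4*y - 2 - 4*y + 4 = 4*r*y - 6*r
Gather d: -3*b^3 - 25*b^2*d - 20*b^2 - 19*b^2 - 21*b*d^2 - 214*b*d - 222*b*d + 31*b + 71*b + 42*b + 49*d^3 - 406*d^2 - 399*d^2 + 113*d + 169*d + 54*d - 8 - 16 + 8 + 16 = -3*b^3 - 39*b^2 + 144*b + 49*d^3 + d^2*(-21*b - 805) + d*(-25*b^2 - 436*b + 336)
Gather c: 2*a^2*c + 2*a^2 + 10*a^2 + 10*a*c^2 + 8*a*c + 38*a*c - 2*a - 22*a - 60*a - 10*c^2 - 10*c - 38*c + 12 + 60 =12*a^2 - 84*a + c^2*(10*a - 10) + c*(2*a^2 + 46*a - 48) + 72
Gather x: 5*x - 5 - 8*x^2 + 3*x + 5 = -8*x^2 + 8*x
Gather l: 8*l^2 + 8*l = 8*l^2 + 8*l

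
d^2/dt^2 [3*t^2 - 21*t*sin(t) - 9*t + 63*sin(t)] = 21*t*sin(t) - 63*sin(t) - 42*cos(t) + 6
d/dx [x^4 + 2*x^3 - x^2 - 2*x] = 4*x^3 + 6*x^2 - 2*x - 2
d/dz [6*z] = 6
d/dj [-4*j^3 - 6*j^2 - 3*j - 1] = -12*j^2 - 12*j - 3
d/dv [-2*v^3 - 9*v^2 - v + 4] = -6*v^2 - 18*v - 1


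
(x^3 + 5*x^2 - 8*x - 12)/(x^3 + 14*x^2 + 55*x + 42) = (x - 2)/(x + 7)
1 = 1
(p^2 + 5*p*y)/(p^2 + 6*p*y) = (p + 5*y)/(p + 6*y)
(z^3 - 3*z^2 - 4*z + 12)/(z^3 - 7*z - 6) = (z - 2)/(z + 1)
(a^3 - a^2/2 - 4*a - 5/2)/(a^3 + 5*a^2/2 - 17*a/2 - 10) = (a + 1)/(a + 4)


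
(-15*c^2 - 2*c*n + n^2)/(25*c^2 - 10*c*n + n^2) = (-3*c - n)/(5*c - n)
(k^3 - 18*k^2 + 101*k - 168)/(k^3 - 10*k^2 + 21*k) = (k - 8)/k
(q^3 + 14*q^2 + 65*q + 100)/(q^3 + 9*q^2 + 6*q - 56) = (q^2 + 10*q + 25)/(q^2 + 5*q - 14)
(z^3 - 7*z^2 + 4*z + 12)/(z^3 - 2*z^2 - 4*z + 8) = (z^2 - 5*z - 6)/(z^2 - 4)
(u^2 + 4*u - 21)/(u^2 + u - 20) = (u^2 + 4*u - 21)/(u^2 + u - 20)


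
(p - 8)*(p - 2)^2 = p^3 - 12*p^2 + 36*p - 32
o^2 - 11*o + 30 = (o - 6)*(o - 5)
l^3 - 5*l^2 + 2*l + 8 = (l - 4)*(l - 2)*(l + 1)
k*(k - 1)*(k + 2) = k^3 + k^2 - 2*k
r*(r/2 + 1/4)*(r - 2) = r^3/2 - 3*r^2/4 - r/2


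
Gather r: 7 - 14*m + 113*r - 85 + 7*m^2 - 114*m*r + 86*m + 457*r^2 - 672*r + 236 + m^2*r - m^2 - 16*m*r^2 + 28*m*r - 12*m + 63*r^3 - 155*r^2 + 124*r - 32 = 6*m^2 + 60*m + 63*r^3 + r^2*(302 - 16*m) + r*(m^2 - 86*m - 435) + 126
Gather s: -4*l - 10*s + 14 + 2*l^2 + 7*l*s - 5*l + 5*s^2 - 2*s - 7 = 2*l^2 - 9*l + 5*s^2 + s*(7*l - 12) + 7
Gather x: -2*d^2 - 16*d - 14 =-2*d^2 - 16*d - 14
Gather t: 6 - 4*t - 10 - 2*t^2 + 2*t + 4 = -2*t^2 - 2*t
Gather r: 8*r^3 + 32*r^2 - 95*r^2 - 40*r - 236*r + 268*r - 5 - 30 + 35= 8*r^3 - 63*r^2 - 8*r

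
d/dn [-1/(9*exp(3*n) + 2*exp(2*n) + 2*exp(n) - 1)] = (27*exp(2*n) + 4*exp(n) + 2)*exp(n)/(9*exp(3*n) + 2*exp(2*n) + 2*exp(n) - 1)^2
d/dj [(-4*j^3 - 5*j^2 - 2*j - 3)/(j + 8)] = (-8*j^3 - 101*j^2 - 80*j - 13)/(j^2 + 16*j + 64)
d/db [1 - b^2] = -2*b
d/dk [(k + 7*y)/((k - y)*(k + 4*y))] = ((k - y)*(k + 4*y) - (k - y)*(k + 7*y) - (k + 4*y)*(k + 7*y))/((k - y)^2*(k + 4*y)^2)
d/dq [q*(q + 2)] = 2*q + 2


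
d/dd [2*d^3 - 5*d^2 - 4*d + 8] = 6*d^2 - 10*d - 4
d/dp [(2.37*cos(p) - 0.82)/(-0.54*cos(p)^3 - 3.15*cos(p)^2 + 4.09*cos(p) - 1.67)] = (-2.5596*cos(p)^3 - 6.1371*cos(p)^2 + 5.166*cos(p) + 0.6041)*sin(p)/(0.2916*cos(p)^6 + 3.402*cos(p)^5 + 5.5053*cos(p)^4 - 23.9634*cos(p)^3 + 27.2491*cos(p)^2 - 13.6606*cos(p) + 2.7889)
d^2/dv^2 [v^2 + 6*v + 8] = 2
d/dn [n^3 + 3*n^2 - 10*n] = 3*n^2 + 6*n - 10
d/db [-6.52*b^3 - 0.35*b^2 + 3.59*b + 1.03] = -19.56*b^2 - 0.7*b + 3.59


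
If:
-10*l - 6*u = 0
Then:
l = -3*u/5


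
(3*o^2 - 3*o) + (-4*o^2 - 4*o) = -o^2 - 7*o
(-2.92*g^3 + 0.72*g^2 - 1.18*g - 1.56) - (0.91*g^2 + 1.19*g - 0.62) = -2.92*g^3 - 0.19*g^2 - 2.37*g - 0.94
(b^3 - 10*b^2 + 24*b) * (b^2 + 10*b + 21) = b^5 - 55*b^3 + 30*b^2 + 504*b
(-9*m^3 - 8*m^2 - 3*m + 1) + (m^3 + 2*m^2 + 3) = -8*m^3 - 6*m^2 - 3*m + 4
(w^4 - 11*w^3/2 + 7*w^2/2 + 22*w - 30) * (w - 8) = w^5 - 27*w^4/2 + 95*w^3/2 - 6*w^2 - 206*w + 240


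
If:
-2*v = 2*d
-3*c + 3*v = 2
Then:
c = v - 2/3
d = -v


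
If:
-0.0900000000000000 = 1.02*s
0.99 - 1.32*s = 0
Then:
No Solution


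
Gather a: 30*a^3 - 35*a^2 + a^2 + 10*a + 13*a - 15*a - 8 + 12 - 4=30*a^3 - 34*a^2 + 8*a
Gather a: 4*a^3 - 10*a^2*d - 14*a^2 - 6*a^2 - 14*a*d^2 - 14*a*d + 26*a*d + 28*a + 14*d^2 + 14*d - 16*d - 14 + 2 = 4*a^3 + a^2*(-10*d - 20) + a*(-14*d^2 + 12*d + 28) + 14*d^2 - 2*d - 12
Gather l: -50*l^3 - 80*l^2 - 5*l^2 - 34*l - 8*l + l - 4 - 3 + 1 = -50*l^3 - 85*l^2 - 41*l - 6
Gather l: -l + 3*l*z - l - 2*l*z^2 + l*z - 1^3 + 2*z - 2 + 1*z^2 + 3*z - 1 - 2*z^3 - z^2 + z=l*(-2*z^2 + 4*z - 2) - 2*z^3 + 6*z - 4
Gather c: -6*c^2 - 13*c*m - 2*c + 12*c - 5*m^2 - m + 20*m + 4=-6*c^2 + c*(10 - 13*m) - 5*m^2 + 19*m + 4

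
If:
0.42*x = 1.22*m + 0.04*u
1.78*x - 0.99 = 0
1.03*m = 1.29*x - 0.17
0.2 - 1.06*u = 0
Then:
No Solution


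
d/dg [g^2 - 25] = 2*g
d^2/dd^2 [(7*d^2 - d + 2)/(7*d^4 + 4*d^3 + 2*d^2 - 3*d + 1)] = 2*(1029*d^8 + 294*d^7 + 770*d^6 + 1632*d^5 + 21*d^4 - 56*d^3 - 150*d^2 - 54*d + 18)/(343*d^12 + 588*d^11 + 630*d^10 - 41*d^9 - 177*d^8 - 180*d^7 + 185*d^6 - 6*d^5 + 15*d^4 - 51*d^3 + 33*d^2 - 9*d + 1)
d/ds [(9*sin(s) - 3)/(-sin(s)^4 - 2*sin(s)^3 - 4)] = 3*(9*sin(s)^4 + 8*sin(s)^3 - 6*sin(s)^2 - 12)*cos(s)/(sin(s)^4 + 2*sin(s)^3 + 4)^2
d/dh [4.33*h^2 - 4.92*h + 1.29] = 8.66*h - 4.92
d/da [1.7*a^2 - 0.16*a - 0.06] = 3.4*a - 0.16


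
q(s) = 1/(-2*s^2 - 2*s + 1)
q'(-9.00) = 0.00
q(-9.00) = -0.00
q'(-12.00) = 0.00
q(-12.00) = 0.00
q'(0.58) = 6.23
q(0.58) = -1.20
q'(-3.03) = -0.08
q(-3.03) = -0.09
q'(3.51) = 0.02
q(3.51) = -0.03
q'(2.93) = 0.03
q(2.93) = -0.05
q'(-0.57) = -0.13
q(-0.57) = 0.67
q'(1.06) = 0.55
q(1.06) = -0.30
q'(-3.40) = -0.05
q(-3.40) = -0.07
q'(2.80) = 0.03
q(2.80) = -0.05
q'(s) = (4*s + 2)/(-2*s^2 - 2*s + 1)^2 = 2*(2*s + 1)/(2*s^2 + 2*s - 1)^2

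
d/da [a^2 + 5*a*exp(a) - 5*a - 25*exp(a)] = 5*a*exp(a) + 2*a - 20*exp(a) - 5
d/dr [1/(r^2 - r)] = (1 - 2*r)/(r^2*(r - 1)^2)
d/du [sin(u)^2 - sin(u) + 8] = sin(2*u) - cos(u)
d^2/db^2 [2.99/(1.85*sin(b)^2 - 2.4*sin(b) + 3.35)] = (-40.9331*sin(b)^4 + 39.8268*sin(b)^3 + 118.29935*sin(b)^2 - 103.6932*sin(b) - 2.61624999999999)/(1.85*sin(b)^2 - 2.4*sin(b) + 3.35)^3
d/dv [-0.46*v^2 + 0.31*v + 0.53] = 0.31 - 0.92*v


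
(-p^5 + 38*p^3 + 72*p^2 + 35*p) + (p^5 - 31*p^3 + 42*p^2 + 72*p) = 7*p^3 + 114*p^2 + 107*p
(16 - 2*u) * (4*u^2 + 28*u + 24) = -8*u^3 + 8*u^2 + 400*u + 384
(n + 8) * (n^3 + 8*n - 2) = n^4 + 8*n^3 + 8*n^2 + 62*n - 16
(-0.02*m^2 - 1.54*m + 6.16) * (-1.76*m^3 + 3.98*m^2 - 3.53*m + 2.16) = 0.0352*m^5 + 2.6308*m^4 - 16.9002*m^3 + 29.9098*m^2 - 25.0712*m + 13.3056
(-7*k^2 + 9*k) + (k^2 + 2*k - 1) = -6*k^2 + 11*k - 1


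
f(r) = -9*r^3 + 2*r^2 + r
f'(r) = -27*r^2 + 4*r + 1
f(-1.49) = 32.72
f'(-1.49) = -64.90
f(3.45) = -342.32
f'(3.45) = -306.57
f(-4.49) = 850.50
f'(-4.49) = -561.28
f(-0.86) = 6.34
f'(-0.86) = -22.41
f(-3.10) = 284.24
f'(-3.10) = -270.87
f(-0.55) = 1.55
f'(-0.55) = -9.37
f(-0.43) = 0.66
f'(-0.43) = -5.71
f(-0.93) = 8.04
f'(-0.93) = -26.07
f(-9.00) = 6714.00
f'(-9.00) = -2222.00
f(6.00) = -1866.00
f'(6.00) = -947.00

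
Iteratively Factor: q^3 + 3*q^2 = (q + 3)*(q^2) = q*(q + 3)*(q)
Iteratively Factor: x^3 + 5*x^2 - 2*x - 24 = (x - 2)*(x^2 + 7*x + 12) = (x - 2)*(x + 3)*(x + 4)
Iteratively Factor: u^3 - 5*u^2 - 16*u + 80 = (u + 4)*(u^2 - 9*u + 20) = (u - 4)*(u + 4)*(u - 5)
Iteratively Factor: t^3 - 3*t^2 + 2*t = (t - 2)*(t^2 - t) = t*(t - 2)*(t - 1)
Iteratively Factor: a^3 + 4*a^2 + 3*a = (a)*(a^2 + 4*a + 3) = a*(a + 1)*(a + 3)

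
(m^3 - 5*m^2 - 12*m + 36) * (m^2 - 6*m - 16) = m^5 - 11*m^4 + 2*m^3 + 188*m^2 - 24*m - 576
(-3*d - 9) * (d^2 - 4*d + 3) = -3*d^3 + 3*d^2 + 27*d - 27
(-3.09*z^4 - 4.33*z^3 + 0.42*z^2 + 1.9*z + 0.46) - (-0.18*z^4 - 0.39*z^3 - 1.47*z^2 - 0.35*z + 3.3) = -2.91*z^4 - 3.94*z^3 + 1.89*z^2 + 2.25*z - 2.84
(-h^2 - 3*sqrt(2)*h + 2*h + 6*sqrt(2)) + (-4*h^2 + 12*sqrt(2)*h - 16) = -5*h^2 + 2*h + 9*sqrt(2)*h - 16 + 6*sqrt(2)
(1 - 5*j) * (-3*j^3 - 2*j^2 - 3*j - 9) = 15*j^4 + 7*j^3 + 13*j^2 + 42*j - 9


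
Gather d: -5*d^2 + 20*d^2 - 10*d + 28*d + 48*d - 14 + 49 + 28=15*d^2 + 66*d + 63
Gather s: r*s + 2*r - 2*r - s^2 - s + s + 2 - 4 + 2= r*s - s^2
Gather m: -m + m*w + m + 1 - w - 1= m*w - w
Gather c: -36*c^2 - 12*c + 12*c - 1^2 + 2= 1 - 36*c^2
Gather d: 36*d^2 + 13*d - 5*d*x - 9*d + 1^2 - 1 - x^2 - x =36*d^2 + d*(4 - 5*x) - x^2 - x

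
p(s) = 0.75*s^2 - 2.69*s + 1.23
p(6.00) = 12.09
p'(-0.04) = -2.75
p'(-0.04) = -2.75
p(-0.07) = 1.42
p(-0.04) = 1.34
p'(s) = 1.5*s - 2.69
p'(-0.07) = -2.80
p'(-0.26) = -3.08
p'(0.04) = -2.63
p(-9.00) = 86.19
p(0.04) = 1.12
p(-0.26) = 1.98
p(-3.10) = 16.78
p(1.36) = -1.04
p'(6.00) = 6.31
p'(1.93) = 0.20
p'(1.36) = -0.65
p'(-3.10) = -7.34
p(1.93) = -1.17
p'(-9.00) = -16.19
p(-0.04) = 1.34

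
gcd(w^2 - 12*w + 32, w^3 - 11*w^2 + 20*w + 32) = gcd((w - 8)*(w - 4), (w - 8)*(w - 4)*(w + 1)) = w^2 - 12*w + 32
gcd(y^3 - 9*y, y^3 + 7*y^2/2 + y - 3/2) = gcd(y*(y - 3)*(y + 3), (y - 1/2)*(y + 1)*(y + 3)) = y + 3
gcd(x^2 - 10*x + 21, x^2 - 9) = x - 3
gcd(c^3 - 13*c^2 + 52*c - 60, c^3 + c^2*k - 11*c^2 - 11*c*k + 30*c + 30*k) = c^2 - 11*c + 30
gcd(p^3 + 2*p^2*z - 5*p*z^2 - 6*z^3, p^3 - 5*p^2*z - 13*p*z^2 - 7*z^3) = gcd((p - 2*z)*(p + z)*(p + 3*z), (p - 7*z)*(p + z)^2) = p + z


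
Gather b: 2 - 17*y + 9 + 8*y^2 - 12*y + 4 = 8*y^2 - 29*y + 15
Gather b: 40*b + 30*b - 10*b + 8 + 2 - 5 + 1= 60*b + 6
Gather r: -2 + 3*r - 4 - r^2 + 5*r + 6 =-r^2 + 8*r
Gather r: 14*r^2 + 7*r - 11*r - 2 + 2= 14*r^2 - 4*r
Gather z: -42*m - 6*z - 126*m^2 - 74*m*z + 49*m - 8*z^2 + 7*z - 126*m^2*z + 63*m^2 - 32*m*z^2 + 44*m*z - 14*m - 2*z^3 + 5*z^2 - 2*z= -63*m^2 - 7*m - 2*z^3 + z^2*(-32*m - 3) + z*(-126*m^2 - 30*m - 1)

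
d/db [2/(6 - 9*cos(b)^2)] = -8*sin(2*b)/(3*cos(2*b) - 1)^2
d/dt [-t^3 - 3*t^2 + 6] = 3*t*(-t - 2)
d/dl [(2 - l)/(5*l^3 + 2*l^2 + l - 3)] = (-5*l^3 - 2*l^2 - l + (l - 2)*(15*l^2 + 4*l + 1) + 3)/(5*l^3 + 2*l^2 + l - 3)^2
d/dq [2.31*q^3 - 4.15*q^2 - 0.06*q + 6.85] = 6.93*q^2 - 8.3*q - 0.06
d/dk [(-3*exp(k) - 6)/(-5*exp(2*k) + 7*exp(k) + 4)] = 15*(-exp(2*k) - 4*exp(k) + 2)*exp(k)/(25*exp(4*k) - 70*exp(3*k) + 9*exp(2*k) + 56*exp(k) + 16)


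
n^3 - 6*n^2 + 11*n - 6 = (n - 3)*(n - 2)*(n - 1)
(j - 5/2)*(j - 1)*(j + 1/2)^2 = j^4 - 5*j^3/2 - 3*j^2/4 + 13*j/8 + 5/8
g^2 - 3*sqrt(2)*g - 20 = (g - 5*sqrt(2))*(g + 2*sqrt(2))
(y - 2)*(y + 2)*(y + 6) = y^3 + 6*y^2 - 4*y - 24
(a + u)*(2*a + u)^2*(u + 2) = 4*a^3*u + 8*a^3 + 8*a^2*u^2 + 16*a^2*u + 5*a*u^3 + 10*a*u^2 + u^4 + 2*u^3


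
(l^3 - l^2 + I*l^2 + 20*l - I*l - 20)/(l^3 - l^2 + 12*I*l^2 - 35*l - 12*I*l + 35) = (l - 4*I)/(l + 7*I)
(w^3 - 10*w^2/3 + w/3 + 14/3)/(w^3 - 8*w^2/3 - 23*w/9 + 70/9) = 3*(w + 1)/(3*w + 5)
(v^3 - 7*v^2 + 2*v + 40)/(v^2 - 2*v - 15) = (v^2 - 2*v - 8)/(v + 3)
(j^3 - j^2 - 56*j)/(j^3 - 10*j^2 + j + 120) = j*(j + 7)/(j^2 - 2*j - 15)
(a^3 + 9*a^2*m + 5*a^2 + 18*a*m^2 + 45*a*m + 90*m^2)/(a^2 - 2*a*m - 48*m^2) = (a^2 + 3*a*m + 5*a + 15*m)/(a - 8*m)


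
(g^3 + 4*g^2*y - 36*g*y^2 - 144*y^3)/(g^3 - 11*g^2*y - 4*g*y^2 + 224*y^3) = (g^2 - 36*y^2)/(g^2 - 15*g*y + 56*y^2)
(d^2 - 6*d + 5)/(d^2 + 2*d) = (d^2 - 6*d + 5)/(d*(d + 2))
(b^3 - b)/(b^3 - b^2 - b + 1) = b/(b - 1)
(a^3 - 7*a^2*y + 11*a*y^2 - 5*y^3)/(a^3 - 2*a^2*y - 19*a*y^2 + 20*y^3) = (a - y)/(a + 4*y)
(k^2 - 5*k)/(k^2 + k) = (k - 5)/(k + 1)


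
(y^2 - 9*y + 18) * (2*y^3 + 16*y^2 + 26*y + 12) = 2*y^5 - 2*y^4 - 82*y^3 + 66*y^2 + 360*y + 216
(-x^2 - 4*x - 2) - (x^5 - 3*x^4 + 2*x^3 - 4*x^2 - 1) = -x^5 + 3*x^4 - 2*x^3 + 3*x^2 - 4*x - 1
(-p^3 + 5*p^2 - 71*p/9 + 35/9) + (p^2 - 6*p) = -p^3 + 6*p^2 - 125*p/9 + 35/9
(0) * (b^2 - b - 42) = 0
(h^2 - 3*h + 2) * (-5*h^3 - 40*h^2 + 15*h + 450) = -5*h^5 - 25*h^4 + 125*h^3 + 325*h^2 - 1320*h + 900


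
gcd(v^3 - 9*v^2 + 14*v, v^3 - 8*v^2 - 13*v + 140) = v - 7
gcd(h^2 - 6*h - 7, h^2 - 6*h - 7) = h^2 - 6*h - 7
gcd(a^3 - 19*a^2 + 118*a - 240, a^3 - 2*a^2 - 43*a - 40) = a - 8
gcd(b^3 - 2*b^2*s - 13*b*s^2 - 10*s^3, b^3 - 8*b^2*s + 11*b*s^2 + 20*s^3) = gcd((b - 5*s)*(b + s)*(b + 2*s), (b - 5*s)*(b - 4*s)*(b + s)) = -b^2 + 4*b*s + 5*s^2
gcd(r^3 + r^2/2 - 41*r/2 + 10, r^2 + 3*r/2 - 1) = r - 1/2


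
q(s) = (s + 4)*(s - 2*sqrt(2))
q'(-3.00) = -4.83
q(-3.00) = -5.83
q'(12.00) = 25.17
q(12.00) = 146.75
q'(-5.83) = -10.49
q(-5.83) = 15.84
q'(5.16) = 11.49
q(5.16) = 21.36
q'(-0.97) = -0.77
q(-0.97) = -11.51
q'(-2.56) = -3.95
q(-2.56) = -7.76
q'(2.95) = 7.07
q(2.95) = 0.84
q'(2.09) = 5.35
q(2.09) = -4.50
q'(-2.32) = -3.47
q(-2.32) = -8.65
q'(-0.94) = -0.71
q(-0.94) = -11.53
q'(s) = 2*s - 2*sqrt(2) + 4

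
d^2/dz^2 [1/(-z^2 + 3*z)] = 2*(z*(z - 3) - (2*z - 3)^2)/(z^3*(z - 3)^3)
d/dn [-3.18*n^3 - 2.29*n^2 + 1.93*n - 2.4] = -9.54*n^2 - 4.58*n + 1.93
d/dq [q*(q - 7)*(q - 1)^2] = 4*q^3 - 27*q^2 + 30*q - 7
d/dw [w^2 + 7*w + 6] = 2*w + 7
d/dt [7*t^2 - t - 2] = 14*t - 1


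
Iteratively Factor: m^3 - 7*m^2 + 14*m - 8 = (m - 1)*(m^2 - 6*m + 8) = (m - 4)*(m - 1)*(m - 2)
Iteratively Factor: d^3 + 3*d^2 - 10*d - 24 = (d + 4)*(d^2 - d - 6) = (d + 2)*(d + 4)*(d - 3)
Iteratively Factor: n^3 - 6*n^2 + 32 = (n - 4)*(n^2 - 2*n - 8) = (n - 4)*(n + 2)*(n - 4)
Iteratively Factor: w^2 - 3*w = (w - 3)*(w)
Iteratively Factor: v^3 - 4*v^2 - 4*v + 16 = (v - 4)*(v^2 - 4) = (v - 4)*(v + 2)*(v - 2)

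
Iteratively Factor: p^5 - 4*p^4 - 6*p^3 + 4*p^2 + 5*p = (p - 1)*(p^4 - 3*p^3 - 9*p^2 - 5*p) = (p - 1)*(p + 1)*(p^3 - 4*p^2 - 5*p) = p*(p - 1)*(p + 1)*(p^2 - 4*p - 5) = p*(p - 5)*(p - 1)*(p + 1)*(p + 1)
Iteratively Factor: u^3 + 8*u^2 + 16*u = (u + 4)*(u^2 + 4*u) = (u + 4)^2*(u)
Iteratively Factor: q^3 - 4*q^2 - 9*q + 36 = (q - 4)*(q^2 - 9) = (q - 4)*(q - 3)*(q + 3)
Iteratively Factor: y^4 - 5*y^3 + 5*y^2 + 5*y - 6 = (y - 3)*(y^3 - 2*y^2 - y + 2) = (y - 3)*(y - 2)*(y^2 - 1) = (y - 3)*(y - 2)*(y - 1)*(y + 1)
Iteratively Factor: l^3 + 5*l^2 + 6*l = (l + 3)*(l^2 + 2*l) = (l + 2)*(l + 3)*(l)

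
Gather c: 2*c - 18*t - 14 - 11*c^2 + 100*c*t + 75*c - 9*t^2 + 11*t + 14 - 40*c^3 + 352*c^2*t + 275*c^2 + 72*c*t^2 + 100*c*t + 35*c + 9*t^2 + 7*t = -40*c^3 + c^2*(352*t + 264) + c*(72*t^2 + 200*t + 112)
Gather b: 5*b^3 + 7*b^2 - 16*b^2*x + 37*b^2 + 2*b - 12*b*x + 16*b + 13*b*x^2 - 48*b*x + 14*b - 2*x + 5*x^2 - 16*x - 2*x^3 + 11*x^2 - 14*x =5*b^3 + b^2*(44 - 16*x) + b*(13*x^2 - 60*x + 32) - 2*x^3 + 16*x^2 - 32*x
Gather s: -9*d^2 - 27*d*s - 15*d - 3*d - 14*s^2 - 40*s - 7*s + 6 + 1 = -9*d^2 - 18*d - 14*s^2 + s*(-27*d - 47) + 7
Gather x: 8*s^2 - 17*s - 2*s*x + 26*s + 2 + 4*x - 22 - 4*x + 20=8*s^2 - 2*s*x + 9*s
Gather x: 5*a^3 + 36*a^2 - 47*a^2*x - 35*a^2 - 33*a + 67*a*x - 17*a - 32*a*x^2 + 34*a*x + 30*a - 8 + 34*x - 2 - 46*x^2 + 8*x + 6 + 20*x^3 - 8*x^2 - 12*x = 5*a^3 + a^2 - 20*a + 20*x^3 + x^2*(-32*a - 54) + x*(-47*a^2 + 101*a + 30) - 4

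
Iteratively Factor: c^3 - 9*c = (c - 3)*(c^2 + 3*c) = (c - 3)*(c + 3)*(c)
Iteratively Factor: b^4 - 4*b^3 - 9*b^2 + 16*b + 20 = (b - 5)*(b^3 + b^2 - 4*b - 4) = (b - 5)*(b + 1)*(b^2 - 4) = (b - 5)*(b + 1)*(b + 2)*(b - 2)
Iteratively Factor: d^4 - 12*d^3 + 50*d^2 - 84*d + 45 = (d - 5)*(d^3 - 7*d^2 + 15*d - 9) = (d - 5)*(d - 3)*(d^2 - 4*d + 3) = (d - 5)*(d - 3)^2*(d - 1)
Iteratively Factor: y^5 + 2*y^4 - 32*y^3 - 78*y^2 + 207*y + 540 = (y + 4)*(y^4 - 2*y^3 - 24*y^2 + 18*y + 135) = (y + 3)*(y + 4)*(y^3 - 5*y^2 - 9*y + 45) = (y + 3)^2*(y + 4)*(y^2 - 8*y + 15) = (y - 3)*(y + 3)^2*(y + 4)*(y - 5)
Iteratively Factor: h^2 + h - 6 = (h - 2)*(h + 3)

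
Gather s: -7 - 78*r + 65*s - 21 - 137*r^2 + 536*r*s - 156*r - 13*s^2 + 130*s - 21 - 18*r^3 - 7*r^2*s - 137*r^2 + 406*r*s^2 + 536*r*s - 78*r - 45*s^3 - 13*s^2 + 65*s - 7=-18*r^3 - 274*r^2 - 312*r - 45*s^3 + s^2*(406*r - 26) + s*(-7*r^2 + 1072*r + 260) - 56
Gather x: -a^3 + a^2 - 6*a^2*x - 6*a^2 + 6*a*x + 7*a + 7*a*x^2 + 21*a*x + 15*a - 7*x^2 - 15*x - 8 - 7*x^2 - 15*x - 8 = -a^3 - 5*a^2 + 22*a + x^2*(7*a - 14) + x*(-6*a^2 + 27*a - 30) - 16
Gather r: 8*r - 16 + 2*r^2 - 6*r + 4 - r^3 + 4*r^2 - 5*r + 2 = -r^3 + 6*r^2 - 3*r - 10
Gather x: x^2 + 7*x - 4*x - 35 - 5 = x^2 + 3*x - 40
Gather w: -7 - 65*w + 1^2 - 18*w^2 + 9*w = -18*w^2 - 56*w - 6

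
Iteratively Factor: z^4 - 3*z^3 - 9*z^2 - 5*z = (z + 1)*(z^3 - 4*z^2 - 5*z) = (z - 5)*(z + 1)*(z^2 + z) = (z - 5)*(z + 1)^2*(z)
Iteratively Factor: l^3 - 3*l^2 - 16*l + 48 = (l + 4)*(l^2 - 7*l + 12) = (l - 3)*(l + 4)*(l - 4)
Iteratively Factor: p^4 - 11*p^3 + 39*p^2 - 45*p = (p - 5)*(p^3 - 6*p^2 + 9*p) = (p - 5)*(p - 3)*(p^2 - 3*p) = (p - 5)*(p - 3)^2*(p)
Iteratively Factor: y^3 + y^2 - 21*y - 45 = (y - 5)*(y^2 + 6*y + 9) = (y - 5)*(y + 3)*(y + 3)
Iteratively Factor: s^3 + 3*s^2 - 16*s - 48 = (s + 4)*(s^2 - s - 12) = (s - 4)*(s + 4)*(s + 3)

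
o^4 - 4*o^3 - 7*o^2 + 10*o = o*(o - 5)*(o - 1)*(o + 2)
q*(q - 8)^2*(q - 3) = q^4 - 19*q^3 + 112*q^2 - 192*q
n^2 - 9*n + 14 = (n - 7)*(n - 2)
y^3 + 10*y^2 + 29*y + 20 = (y + 1)*(y + 4)*(y + 5)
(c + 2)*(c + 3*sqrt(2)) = c^2 + 2*c + 3*sqrt(2)*c + 6*sqrt(2)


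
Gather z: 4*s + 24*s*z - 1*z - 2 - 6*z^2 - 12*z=4*s - 6*z^2 + z*(24*s - 13) - 2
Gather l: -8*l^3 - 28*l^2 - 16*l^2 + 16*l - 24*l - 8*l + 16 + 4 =-8*l^3 - 44*l^2 - 16*l + 20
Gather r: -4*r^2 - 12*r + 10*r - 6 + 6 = -4*r^2 - 2*r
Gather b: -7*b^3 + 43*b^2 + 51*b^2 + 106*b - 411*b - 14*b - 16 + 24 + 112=-7*b^3 + 94*b^2 - 319*b + 120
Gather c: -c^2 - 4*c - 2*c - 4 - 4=-c^2 - 6*c - 8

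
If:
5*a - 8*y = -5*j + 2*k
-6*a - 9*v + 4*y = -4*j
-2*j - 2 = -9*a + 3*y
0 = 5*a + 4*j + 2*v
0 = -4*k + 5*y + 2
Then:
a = 444/2563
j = -301/2563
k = 193/466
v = -508/2563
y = -16/233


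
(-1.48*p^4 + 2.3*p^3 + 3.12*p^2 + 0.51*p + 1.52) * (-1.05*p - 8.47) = 1.554*p^5 + 10.1206*p^4 - 22.757*p^3 - 26.9619*p^2 - 5.9157*p - 12.8744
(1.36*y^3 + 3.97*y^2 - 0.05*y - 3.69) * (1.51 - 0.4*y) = -0.544*y^4 + 0.4656*y^3 + 6.0147*y^2 + 1.4005*y - 5.5719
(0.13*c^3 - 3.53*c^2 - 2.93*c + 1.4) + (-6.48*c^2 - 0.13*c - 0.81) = 0.13*c^3 - 10.01*c^2 - 3.06*c + 0.59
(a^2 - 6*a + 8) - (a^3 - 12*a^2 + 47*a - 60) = -a^3 + 13*a^2 - 53*a + 68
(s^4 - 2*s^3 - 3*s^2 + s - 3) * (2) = 2*s^4 - 4*s^3 - 6*s^2 + 2*s - 6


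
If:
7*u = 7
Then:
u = 1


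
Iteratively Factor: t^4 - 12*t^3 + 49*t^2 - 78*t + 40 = (t - 2)*(t^3 - 10*t^2 + 29*t - 20) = (t - 2)*(t - 1)*(t^2 - 9*t + 20) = (t - 5)*(t - 2)*(t - 1)*(t - 4)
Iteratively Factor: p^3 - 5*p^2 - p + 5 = (p - 1)*(p^2 - 4*p - 5) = (p - 5)*(p - 1)*(p + 1)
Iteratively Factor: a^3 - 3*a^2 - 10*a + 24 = (a - 4)*(a^2 + a - 6) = (a - 4)*(a + 3)*(a - 2)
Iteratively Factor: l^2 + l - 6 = (l - 2)*(l + 3)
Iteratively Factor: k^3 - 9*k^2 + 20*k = (k - 5)*(k^2 - 4*k) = k*(k - 5)*(k - 4)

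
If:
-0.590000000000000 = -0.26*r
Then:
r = 2.27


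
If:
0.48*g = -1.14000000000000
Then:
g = -2.38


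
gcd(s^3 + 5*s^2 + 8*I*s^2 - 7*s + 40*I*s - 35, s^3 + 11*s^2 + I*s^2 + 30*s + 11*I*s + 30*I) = s^2 + s*(5 + I) + 5*I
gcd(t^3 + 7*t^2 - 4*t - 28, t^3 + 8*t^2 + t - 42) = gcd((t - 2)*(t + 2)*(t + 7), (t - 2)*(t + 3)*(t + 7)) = t^2 + 5*t - 14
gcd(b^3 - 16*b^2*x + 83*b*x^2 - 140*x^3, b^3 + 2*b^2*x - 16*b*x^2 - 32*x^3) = -b + 4*x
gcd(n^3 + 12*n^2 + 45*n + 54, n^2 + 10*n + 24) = n + 6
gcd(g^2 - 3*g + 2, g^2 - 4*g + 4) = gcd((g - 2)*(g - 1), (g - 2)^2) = g - 2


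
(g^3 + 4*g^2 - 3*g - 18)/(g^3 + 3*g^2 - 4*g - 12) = (g + 3)/(g + 2)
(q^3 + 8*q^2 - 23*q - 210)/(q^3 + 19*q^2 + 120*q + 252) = (q - 5)/(q + 6)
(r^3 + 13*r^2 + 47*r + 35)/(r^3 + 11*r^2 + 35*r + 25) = (r + 7)/(r + 5)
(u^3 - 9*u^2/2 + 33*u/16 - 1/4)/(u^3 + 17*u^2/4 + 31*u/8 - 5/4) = (4*u^2 - 17*u + 4)/(2*(2*u^2 + 9*u + 10))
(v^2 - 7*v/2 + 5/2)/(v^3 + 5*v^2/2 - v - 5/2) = (2*v - 5)/(2*v^2 + 7*v + 5)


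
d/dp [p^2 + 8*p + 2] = 2*p + 8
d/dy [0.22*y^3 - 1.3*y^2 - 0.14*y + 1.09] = 0.66*y^2 - 2.6*y - 0.14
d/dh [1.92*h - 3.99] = 1.92000000000000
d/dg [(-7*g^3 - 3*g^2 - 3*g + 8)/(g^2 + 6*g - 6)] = (-7*g^4 - 84*g^3 + 111*g^2 + 20*g - 30)/(g^4 + 12*g^3 + 24*g^2 - 72*g + 36)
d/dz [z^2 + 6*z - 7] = 2*z + 6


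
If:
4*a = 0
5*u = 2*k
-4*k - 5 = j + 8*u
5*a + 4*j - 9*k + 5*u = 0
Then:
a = 0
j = -175/179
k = -100/179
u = -40/179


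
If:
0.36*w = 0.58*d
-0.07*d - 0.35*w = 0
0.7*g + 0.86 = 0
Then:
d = 0.00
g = -1.23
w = 0.00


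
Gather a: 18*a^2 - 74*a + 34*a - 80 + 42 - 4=18*a^2 - 40*a - 42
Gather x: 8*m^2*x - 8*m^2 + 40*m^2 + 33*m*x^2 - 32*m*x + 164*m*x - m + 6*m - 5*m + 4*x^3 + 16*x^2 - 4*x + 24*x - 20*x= 32*m^2 + 4*x^3 + x^2*(33*m + 16) + x*(8*m^2 + 132*m)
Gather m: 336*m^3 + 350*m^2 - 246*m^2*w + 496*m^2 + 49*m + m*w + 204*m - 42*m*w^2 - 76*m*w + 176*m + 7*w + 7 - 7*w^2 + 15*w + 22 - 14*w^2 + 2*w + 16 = 336*m^3 + m^2*(846 - 246*w) + m*(-42*w^2 - 75*w + 429) - 21*w^2 + 24*w + 45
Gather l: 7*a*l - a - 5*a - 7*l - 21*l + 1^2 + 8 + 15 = -6*a + l*(7*a - 28) + 24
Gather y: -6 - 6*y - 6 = -6*y - 12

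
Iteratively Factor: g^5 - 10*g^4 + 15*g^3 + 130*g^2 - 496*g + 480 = (g - 2)*(g^4 - 8*g^3 - g^2 + 128*g - 240) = (g - 5)*(g - 2)*(g^3 - 3*g^2 - 16*g + 48) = (g - 5)*(g - 2)*(g + 4)*(g^2 - 7*g + 12) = (g - 5)*(g - 3)*(g - 2)*(g + 4)*(g - 4)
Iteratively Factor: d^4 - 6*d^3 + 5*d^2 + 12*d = (d + 1)*(d^3 - 7*d^2 + 12*d) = d*(d + 1)*(d^2 - 7*d + 12) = d*(d - 3)*(d + 1)*(d - 4)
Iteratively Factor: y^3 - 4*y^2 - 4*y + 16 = (y - 4)*(y^2 - 4) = (y - 4)*(y - 2)*(y + 2)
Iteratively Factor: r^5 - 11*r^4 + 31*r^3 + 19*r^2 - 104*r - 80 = (r + 1)*(r^4 - 12*r^3 + 43*r^2 - 24*r - 80) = (r - 5)*(r + 1)*(r^3 - 7*r^2 + 8*r + 16) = (r - 5)*(r - 4)*(r + 1)*(r^2 - 3*r - 4) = (r - 5)*(r - 4)^2*(r + 1)*(r + 1)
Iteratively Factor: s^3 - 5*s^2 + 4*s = (s)*(s^2 - 5*s + 4) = s*(s - 1)*(s - 4)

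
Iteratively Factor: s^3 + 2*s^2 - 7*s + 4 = (s - 1)*(s^2 + 3*s - 4) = (s - 1)^2*(s + 4)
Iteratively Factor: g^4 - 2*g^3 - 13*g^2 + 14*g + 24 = (g + 3)*(g^3 - 5*g^2 + 2*g + 8) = (g + 1)*(g + 3)*(g^2 - 6*g + 8) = (g - 2)*(g + 1)*(g + 3)*(g - 4)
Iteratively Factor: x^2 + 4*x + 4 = (x + 2)*(x + 2)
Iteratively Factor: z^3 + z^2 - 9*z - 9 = (z - 3)*(z^2 + 4*z + 3) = (z - 3)*(z + 1)*(z + 3)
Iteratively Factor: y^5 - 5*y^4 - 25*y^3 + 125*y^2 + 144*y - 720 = (y + 4)*(y^4 - 9*y^3 + 11*y^2 + 81*y - 180) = (y + 3)*(y + 4)*(y^3 - 12*y^2 + 47*y - 60) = (y - 5)*(y + 3)*(y + 4)*(y^2 - 7*y + 12) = (y - 5)*(y - 4)*(y + 3)*(y + 4)*(y - 3)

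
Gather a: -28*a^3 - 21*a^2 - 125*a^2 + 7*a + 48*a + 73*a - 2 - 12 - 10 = -28*a^3 - 146*a^2 + 128*a - 24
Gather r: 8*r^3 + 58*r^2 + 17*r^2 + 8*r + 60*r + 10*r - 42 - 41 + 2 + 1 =8*r^3 + 75*r^2 + 78*r - 80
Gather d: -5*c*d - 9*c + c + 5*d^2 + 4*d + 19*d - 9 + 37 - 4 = -8*c + 5*d^2 + d*(23 - 5*c) + 24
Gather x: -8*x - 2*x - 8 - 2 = -10*x - 10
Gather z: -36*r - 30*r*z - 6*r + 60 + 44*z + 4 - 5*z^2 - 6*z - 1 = -42*r - 5*z^2 + z*(38 - 30*r) + 63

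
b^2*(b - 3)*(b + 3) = b^4 - 9*b^2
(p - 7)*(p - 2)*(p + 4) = p^3 - 5*p^2 - 22*p + 56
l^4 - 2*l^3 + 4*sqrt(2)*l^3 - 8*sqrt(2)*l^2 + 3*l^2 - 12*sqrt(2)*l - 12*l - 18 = (l - 3)*(l + 1)*(l + sqrt(2))*(l + 3*sqrt(2))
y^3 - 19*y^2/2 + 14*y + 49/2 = (y - 7)*(y - 7/2)*(y + 1)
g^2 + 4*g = g*(g + 4)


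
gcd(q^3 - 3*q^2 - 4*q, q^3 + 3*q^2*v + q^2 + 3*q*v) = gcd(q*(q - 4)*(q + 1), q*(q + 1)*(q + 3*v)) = q^2 + q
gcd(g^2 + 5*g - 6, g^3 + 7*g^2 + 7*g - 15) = g - 1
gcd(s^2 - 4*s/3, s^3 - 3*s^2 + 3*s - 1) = 1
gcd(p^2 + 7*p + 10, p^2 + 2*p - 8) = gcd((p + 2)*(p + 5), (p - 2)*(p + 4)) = 1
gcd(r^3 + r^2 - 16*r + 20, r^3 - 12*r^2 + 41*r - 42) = r - 2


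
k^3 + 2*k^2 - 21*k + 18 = (k - 3)*(k - 1)*(k + 6)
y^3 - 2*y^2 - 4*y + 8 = (y - 2)^2*(y + 2)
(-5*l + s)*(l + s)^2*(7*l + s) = -35*l^4 - 68*l^3*s - 30*l^2*s^2 + 4*l*s^3 + s^4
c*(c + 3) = c^2 + 3*c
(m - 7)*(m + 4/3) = m^2 - 17*m/3 - 28/3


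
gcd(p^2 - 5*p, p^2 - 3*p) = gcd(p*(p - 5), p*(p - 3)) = p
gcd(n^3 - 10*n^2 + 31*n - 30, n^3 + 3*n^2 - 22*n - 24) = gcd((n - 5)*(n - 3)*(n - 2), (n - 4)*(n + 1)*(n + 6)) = 1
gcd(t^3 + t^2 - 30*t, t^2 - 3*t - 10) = t - 5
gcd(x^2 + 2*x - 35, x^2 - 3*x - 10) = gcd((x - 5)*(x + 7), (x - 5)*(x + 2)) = x - 5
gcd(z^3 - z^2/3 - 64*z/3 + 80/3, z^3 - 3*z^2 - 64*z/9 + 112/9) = z^2 - 16*z/3 + 16/3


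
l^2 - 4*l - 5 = (l - 5)*(l + 1)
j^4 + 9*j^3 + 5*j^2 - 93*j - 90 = (j - 3)*(j + 1)*(j + 5)*(j + 6)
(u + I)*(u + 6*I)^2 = u^3 + 13*I*u^2 - 48*u - 36*I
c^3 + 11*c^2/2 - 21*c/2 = c*(c - 3/2)*(c + 7)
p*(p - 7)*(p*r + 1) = p^3*r - 7*p^2*r + p^2 - 7*p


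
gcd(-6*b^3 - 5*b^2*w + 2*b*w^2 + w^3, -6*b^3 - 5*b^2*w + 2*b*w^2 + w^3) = -6*b^3 - 5*b^2*w + 2*b*w^2 + w^3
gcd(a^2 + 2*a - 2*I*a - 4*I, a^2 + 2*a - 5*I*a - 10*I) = a + 2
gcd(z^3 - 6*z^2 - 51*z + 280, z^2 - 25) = z - 5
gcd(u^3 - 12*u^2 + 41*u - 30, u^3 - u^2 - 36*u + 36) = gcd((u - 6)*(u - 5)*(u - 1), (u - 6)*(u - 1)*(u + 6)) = u^2 - 7*u + 6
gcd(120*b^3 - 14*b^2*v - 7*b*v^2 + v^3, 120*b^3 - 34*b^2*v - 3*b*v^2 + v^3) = -5*b + v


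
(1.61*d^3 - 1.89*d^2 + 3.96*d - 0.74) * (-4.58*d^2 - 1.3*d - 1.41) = -7.3738*d^5 + 6.5632*d^4 - 17.9499*d^3 + 0.9061*d^2 - 4.6216*d + 1.0434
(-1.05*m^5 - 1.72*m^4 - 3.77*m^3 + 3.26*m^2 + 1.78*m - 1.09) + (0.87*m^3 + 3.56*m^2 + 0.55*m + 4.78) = -1.05*m^5 - 1.72*m^4 - 2.9*m^3 + 6.82*m^2 + 2.33*m + 3.69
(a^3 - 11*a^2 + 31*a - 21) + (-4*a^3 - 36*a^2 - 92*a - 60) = -3*a^3 - 47*a^2 - 61*a - 81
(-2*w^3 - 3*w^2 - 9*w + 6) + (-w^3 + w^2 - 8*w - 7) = -3*w^3 - 2*w^2 - 17*w - 1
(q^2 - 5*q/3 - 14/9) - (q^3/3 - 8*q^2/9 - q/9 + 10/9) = -q^3/3 + 17*q^2/9 - 14*q/9 - 8/3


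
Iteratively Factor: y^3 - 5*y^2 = (y)*(y^2 - 5*y) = y^2*(y - 5)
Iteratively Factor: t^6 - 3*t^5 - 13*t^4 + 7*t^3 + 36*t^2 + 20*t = (t + 1)*(t^5 - 4*t^4 - 9*t^3 + 16*t^2 + 20*t) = t*(t + 1)*(t^4 - 4*t^3 - 9*t^2 + 16*t + 20) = t*(t + 1)^2*(t^3 - 5*t^2 - 4*t + 20) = t*(t + 1)^2*(t + 2)*(t^2 - 7*t + 10) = t*(t - 2)*(t + 1)^2*(t + 2)*(t - 5)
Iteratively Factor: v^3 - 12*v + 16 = (v - 2)*(v^2 + 2*v - 8) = (v - 2)^2*(v + 4)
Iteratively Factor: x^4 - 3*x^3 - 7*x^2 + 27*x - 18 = (x - 3)*(x^3 - 7*x + 6) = (x - 3)*(x - 2)*(x^2 + 2*x - 3) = (x - 3)*(x - 2)*(x - 1)*(x + 3)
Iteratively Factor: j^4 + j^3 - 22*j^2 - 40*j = (j + 2)*(j^3 - j^2 - 20*j) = j*(j + 2)*(j^2 - j - 20) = j*(j + 2)*(j + 4)*(j - 5)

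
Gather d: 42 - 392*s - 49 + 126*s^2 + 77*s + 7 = 126*s^2 - 315*s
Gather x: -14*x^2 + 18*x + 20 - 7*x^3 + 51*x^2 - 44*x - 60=-7*x^3 + 37*x^2 - 26*x - 40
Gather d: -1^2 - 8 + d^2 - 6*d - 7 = d^2 - 6*d - 16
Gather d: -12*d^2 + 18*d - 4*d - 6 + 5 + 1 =-12*d^2 + 14*d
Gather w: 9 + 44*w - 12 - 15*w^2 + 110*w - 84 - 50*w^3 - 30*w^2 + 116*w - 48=-50*w^3 - 45*w^2 + 270*w - 135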